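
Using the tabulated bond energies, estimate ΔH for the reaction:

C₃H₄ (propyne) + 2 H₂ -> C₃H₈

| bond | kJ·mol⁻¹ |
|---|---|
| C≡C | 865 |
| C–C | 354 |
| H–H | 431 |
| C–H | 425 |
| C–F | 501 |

Bonds broken (reactants):
  C≡C: 1 × 865 = 865
  C–C: 1 × 354 = 354
  C–H: 4 × 425 = 1700
  H–H: 2 × 431 = 862
  Σ(broken) = 3781 kJ
Bonds formed (products):
  C–C: 2 × 354 = 708
  C–H: 8 × 425 = 3400
  Σ(formed) = 4108 kJ
ΔH = Σ(broken) − Σ(formed) = 3781 − 4108 = −327 kJ

ΔH ≈ −327 kJ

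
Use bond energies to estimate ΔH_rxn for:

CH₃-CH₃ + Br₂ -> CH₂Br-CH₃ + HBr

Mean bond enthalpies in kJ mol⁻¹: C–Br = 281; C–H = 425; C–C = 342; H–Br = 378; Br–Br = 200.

ΔH ≈ −34 kJ

Bonds broken (reactants):
  Br–Br: 1 × 200 = 200
  C–C: 1 × 342 = 342
  C–H: 6 × 425 = 2550
  Σ(broken) = 3092 kJ
Bonds formed (products):
  C–Br: 1 × 281 = 281
  C–C: 1 × 342 = 342
  C–H: 5 × 425 = 2125
  H–Br: 1 × 378 = 378
  Σ(formed) = 3126 kJ
ΔH = Σ(broken) − Σ(formed) = 3092 − 3126 = −34 kJ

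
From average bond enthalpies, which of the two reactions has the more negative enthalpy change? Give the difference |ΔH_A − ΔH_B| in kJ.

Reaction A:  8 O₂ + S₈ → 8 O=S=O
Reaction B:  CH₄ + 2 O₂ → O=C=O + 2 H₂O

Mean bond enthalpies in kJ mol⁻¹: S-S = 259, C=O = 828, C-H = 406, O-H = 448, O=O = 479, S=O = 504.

Reaction A, by 1294 kJ

Reaction A:
  Bonds broken (reactants):
    O=O: 8 × 479 = 3832
    S-S: 8 × 259 = 2072
    Σ(broken) = 5904 kJ
  Bonds formed (products):
    S=O: 16 × 504 = 8064
    Σ(formed) = 8064 kJ
  ΔH_A = 5904 − 8064 = −2160 kJ
Reaction B:
  Bonds broken (reactants):
    C-H: 4 × 406 = 1624
    O=O: 2 × 479 = 958
    Σ(broken) = 2582 kJ
  Bonds formed (products):
    C=O: 2 × 828 = 1656
    O-H: 4 × 448 = 1792
    Σ(formed) = 3448 kJ
  ΔH_B = 2582 − 3448 = −866 kJ
ΔH_A − ΔH_B = −1294 kJ, so reaction A has the more negative ΔH; |ΔH_A − ΔH_B| = 1294 kJ.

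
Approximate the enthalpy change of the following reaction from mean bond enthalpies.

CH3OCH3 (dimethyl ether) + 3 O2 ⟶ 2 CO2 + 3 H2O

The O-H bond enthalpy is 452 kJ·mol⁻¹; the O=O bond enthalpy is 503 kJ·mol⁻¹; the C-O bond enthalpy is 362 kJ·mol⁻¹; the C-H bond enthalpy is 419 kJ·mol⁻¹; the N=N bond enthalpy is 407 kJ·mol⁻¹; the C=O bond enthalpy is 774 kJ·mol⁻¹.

ΔH ≈ −1061 kJ

Bonds broken (reactants):
  C-H: 6 × 419 = 2514
  C-O: 2 × 362 = 724
  O=O: 3 × 503 = 1509
  Σ(broken) = 4747 kJ
Bonds formed (products):
  C=O: 4 × 774 = 3096
  O-H: 6 × 452 = 2712
  Σ(formed) = 5808 kJ
ΔH = Σ(broken) − Σ(formed) = 4747 − 5808 = −1061 kJ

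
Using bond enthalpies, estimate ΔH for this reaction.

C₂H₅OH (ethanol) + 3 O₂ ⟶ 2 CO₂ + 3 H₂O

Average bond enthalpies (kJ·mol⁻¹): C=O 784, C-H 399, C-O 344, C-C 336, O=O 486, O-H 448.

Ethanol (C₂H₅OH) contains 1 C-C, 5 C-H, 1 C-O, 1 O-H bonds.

Bonds broken (reactants):
  C-C: 1 × 336 = 336
  C-H: 5 × 399 = 1995
  C-O: 1 × 344 = 344
  O-H: 1 × 448 = 448
  O=O: 3 × 486 = 1458
  Σ(broken) = 4581 kJ
Bonds formed (products):
  C=O: 4 × 784 = 3136
  O-H: 6 × 448 = 2688
  Σ(formed) = 5824 kJ
ΔH = Σ(broken) − Σ(formed) = 4581 − 5824 = −1243 kJ

ΔH ≈ −1243 kJ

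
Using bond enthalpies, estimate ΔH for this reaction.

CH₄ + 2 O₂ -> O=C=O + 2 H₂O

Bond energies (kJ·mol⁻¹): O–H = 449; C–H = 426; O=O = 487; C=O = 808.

Bonds broken (reactants):
  C–H: 4 × 426 = 1704
  O=O: 2 × 487 = 974
  Σ(broken) = 2678 kJ
Bonds formed (products):
  C=O: 2 × 808 = 1616
  O–H: 4 × 449 = 1796
  Σ(formed) = 3412 kJ
ΔH = Σ(broken) − Σ(formed) = 2678 − 3412 = −734 kJ

ΔH ≈ −734 kJ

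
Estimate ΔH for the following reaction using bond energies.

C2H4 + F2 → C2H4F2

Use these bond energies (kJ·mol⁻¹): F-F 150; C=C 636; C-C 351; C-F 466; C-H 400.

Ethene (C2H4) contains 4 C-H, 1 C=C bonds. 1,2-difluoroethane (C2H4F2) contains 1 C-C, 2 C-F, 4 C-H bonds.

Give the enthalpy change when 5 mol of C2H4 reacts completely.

ΔH = −2485 kJ

Bonds broken (reactants):
  C-H: 4 × 400 = 1600
  C=C: 1 × 636 = 636
  F-F: 1 × 150 = 150
  Σ(broken) = 2386 kJ
Bonds formed (products):
  C-C: 1 × 351 = 351
  C-F: 2 × 466 = 932
  C-H: 4 × 400 = 1600
  Σ(formed) = 2883 kJ
ΔH = Σ(broken) − Σ(formed) = 2386 − 2883 = −497 kJ
For 5× the reaction as written: 5 × (−497) = −2485 kJ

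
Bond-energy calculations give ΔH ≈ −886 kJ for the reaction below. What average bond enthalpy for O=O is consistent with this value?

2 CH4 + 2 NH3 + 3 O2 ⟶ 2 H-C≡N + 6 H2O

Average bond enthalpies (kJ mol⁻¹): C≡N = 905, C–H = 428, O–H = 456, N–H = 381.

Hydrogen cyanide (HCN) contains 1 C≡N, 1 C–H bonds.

D(O=O) ≈ 514 kJ/mol

Let D be the O=O bond energy.
Σ(broken) = 8×428 + 6×381 + 3×D = 5710 + 3D
Σ(formed) = 2×905 + 2×428 + 12×456 = 8138
ΔH = Σ(broken) − Σ(formed) = (5710 + 3D) − (8138) = −2428 + 3D
Setting this equal to −886 kJ gives 3D = 1542, so D = 514 kJ/mol.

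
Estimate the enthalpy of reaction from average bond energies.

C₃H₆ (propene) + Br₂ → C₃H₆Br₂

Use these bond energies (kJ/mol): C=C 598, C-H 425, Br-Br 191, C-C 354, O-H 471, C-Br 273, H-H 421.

Bonds broken (reactants):
  Br-Br: 1 × 191 = 191
  C-C: 1 × 354 = 354
  C-H: 6 × 425 = 2550
  C=C: 1 × 598 = 598
  Σ(broken) = 3693 kJ
Bonds formed (products):
  C-Br: 2 × 273 = 546
  C-C: 2 × 354 = 708
  C-H: 6 × 425 = 2550
  Σ(formed) = 3804 kJ
ΔH = Σ(broken) − Σ(formed) = 3693 − 3804 = −111 kJ

ΔH ≈ −111 kJ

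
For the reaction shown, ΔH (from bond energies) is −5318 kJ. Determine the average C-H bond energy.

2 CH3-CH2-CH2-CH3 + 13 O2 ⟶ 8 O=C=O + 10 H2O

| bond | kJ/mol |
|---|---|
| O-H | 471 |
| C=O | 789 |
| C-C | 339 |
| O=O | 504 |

Let D be the C-H bond energy.
Σ(broken) = 6×339 + 20×D + 13×504 = 8586 + 20D
Σ(formed) = 16×789 + 20×471 = 22044
ΔH = Σ(broken) − Σ(formed) = (8586 + 20D) − (22044) = −13458 + 20D
Setting this equal to −5318 kJ gives 20D = 8140, so D = 407 kJ/mol.

D(C-H) ≈ 407 kJ/mol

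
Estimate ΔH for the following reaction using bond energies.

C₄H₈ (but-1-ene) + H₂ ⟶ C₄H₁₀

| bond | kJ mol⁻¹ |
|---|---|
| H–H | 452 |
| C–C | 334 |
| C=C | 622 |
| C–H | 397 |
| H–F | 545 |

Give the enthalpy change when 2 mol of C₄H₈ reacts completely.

Bonds broken (reactants):
  C–C: 2 × 334 = 668
  C–H: 8 × 397 = 3176
  C=C: 1 × 622 = 622
  H–H: 1 × 452 = 452
  Σ(broken) = 4918 kJ
Bonds formed (products):
  C–C: 3 × 334 = 1002
  C–H: 10 × 397 = 3970
  Σ(formed) = 4972 kJ
ΔH = Σ(broken) − Σ(formed) = 4918 − 4972 = −54 kJ
For 2× the reaction as written: 2 × (−54) = −108 kJ

ΔH = −108 kJ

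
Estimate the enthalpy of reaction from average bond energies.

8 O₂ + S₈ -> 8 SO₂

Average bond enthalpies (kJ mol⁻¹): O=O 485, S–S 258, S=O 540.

Bonds broken (reactants):
  O=O: 8 × 485 = 3880
  S–S: 8 × 258 = 2064
  Σ(broken) = 5944 kJ
Bonds formed (products):
  S=O: 16 × 540 = 8640
  Σ(formed) = 8640 kJ
ΔH = Σ(broken) − Σ(formed) = 5944 − 8640 = −2696 kJ

ΔH ≈ −2696 kJ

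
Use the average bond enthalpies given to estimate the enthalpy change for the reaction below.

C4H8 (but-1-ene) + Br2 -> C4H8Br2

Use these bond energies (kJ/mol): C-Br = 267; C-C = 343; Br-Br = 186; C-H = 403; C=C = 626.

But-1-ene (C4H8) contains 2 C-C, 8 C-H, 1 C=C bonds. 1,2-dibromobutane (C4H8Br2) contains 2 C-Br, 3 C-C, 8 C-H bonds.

ΔH ≈ −65 kJ

Bonds broken (reactants):
  Br-Br: 1 × 186 = 186
  C-C: 2 × 343 = 686
  C-H: 8 × 403 = 3224
  C=C: 1 × 626 = 626
  Σ(broken) = 4722 kJ
Bonds formed (products):
  C-Br: 2 × 267 = 534
  C-C: 3 × 343 = 1029
  C-H: 8 × 403 = 3224
  Σ(formed) = 4787 kJ
ΔH = Σ(broken) − Σ(formed) = 4722 − 4787 = −65 kJ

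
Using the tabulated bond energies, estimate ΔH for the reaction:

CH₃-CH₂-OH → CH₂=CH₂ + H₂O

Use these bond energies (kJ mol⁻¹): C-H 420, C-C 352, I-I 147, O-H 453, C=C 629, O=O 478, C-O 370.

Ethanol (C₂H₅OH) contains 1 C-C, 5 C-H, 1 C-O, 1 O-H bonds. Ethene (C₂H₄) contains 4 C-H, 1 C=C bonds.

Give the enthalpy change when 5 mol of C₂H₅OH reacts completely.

Bonds broken (reactants):
  C-C: 1 × 352 = 352
  C-H: 5 × 420 = 2100
  C-O: 1 × 370 = 370
  O-H: 1 × 453 = 453
  Σ(broken) = 3275 kJ
Bonds formed (products):
  C-H: 4 × 420 = 1680
  C=C: 1 × 629 = 629
  O-H: 2 × 453 = 906
  Σ(formed) = 3215 kJ
ΔH = Σ(broken) − Σ(formed) = 3275 − 3215 = +60 kJ
For 5× the reaction as written: 5 × (+60) = +300 kJ

ΔH = +300 kJ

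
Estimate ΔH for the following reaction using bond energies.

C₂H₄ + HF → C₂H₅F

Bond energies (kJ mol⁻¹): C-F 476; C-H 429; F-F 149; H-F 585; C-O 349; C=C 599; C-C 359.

ΔH ≈ −80 kJ

Bonds broken (reactants):
  C-H: 4 × 429 = 1716
  C=C: 1 × 599 = 599
  H-F: 1 × 585 = 585
  Σ(broken) = 2900 kJ
Bonds formed (products):
  C-C: 1 × 359 = 359
  C-F: 1 × 476 = 476
  C-H: 5 × 429 = 2145
  Σ(formed) = 2980 kJ
ΔH = Σ(broken) − Σ(formed) = 2900 − 2980 = −80 kJ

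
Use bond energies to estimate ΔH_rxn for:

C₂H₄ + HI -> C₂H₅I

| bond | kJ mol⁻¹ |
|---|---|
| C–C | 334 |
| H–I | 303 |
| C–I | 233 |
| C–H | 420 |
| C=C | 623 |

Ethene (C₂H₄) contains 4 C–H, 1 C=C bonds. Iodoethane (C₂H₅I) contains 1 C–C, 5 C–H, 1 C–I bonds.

ΔH ≈ −61 kJ

Bonds broken (reactants):
  C–H: 4 × 420 = 1680
  C=C: 1 × 623 = 623
  H–I: 1 × 303 = 303
  Σ(broken) = 2606 kJ
Bonds formed (products):
  C–C: 1 × 334 = 334
  C–H: 5 × 420 = 2100
  C–I: 1 × 233 = 233
  Σ(formed) = 2667 kJ
ΔH = Σ(broken) − Σ(formed) = 2606 − 2667 = −61 kJ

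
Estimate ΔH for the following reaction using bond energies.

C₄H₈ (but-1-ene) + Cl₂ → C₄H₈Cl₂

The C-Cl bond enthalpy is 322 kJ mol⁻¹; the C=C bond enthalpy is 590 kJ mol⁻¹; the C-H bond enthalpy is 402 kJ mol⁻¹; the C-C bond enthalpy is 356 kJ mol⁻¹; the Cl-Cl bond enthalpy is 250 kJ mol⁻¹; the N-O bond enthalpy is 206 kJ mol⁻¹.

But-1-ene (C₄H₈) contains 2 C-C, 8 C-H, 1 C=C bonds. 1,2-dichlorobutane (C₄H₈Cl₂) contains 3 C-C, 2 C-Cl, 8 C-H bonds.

Bonds broken (reactants):
  C-C: 2 × 356 = 712
  C-H: 8 × 402 = 3216
  C=C: 1 × 590 = 590
  Cl-Cl: 1 × 250 = 250
  Σ(broken) = 4768 kJ
Bonds formed (products):
  C-C: 3 × 356 = 1068
  C-Cl: 2 × 322 = 644
  C-H: 8 × 402 = 3216
  Σ(formed) = 4928 kJ
ΔH = Σ(broken) − Σ(formed) = 4768 − 4928 = −160 kJ

ΔH ≈ −160 kJ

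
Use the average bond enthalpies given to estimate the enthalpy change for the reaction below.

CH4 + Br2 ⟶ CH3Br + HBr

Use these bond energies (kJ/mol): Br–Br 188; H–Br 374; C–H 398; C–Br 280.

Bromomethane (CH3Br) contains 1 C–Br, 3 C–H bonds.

Bonds broken (reactants):
  Br–Br: 1 × 188 = 188
  C–H: 4 × 398 = 1592
  Σ(broken) = 1780 kJ
Bonds formed (products):
  C–Br: 1 × 280 = 280
  C–H: 3 × 398 = 1194
  H–Br: 1 × 374 = 374
  Σ(formed) = 1848 kJ
ΔH = Σ(broken) − Σ(formed) = 1780 − 1848 = −68 kJ

ΔH ≈ −68 kJ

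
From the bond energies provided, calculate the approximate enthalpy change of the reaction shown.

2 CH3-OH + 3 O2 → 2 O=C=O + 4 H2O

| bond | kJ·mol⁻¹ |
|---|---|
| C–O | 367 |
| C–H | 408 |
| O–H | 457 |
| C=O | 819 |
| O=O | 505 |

Bonds broken (reactants):
  C–H: 6 × 408 = 2448
  C–O: 2 × 367 = 734
  O–H: 2 × 457 = 914
  O=O: 3 × 505 = 1515
  Σ(broken) = 5611 kJ
Bonds formed (products):
  C=O: 4 × 819 = 3276
  O–H: 8 × 457 = 3656
  Σ(formed) = 6932 kJ
ΔH = Σ(broken) − Σ(formed) = 5611 − 6932 = −1321 kJ

ΔH ≈ −1321 kJ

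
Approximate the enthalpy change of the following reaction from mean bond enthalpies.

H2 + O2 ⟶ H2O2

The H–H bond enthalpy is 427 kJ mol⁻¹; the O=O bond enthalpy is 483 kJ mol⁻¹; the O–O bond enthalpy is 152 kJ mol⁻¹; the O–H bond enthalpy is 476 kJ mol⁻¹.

Bonds broken (reactants):
  H–H: 1 × 427 = 427
  O=O: 1 × 483 = 483
  Σ(broken) = 910 kJ
Bonds formed (products):
  O–H: 2 × 476 = 952
  O–O: 1 × 152 = 152
  Σ(formed) = 1104 kJ
ΔH = Σ(broken) − Σ(formed) = 910 − 1104 = −194 kJ

ΔH ≈ −194 kJ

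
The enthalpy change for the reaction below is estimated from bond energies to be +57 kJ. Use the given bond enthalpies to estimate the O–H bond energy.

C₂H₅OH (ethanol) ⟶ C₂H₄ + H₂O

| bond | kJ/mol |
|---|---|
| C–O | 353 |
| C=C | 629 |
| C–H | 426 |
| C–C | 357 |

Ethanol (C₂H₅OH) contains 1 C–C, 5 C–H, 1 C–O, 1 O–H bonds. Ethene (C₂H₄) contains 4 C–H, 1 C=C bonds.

Let D be the O–H bond energy.
Σ(broken) = 1×357 + 5×426 + 1×353 + 1×D = 2840 + D
Σ(formed) = 4×426 + 1×629 + 2×D = 2333 + 2D
ΔH = Σ(broken) − Σ(formed) = (2840 + D) − (2333 + 2D) = +507 − D
Setting this equal to +57 kJ gives D = 450 kJ/mol.

D(O–H) ≈ 450 kJ/mol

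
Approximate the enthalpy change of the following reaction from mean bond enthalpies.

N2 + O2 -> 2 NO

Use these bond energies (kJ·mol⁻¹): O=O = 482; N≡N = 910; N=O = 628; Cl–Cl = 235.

ΔH ≈ +136 kJ

Bonds broken (reactants):
  N≡N: 1 × 910 = 910
  O=O: 1 × 482 = 482
  Σ(broken) = 1392 kJ
Bonds formed (products):
  N=O: 2 × 628 = 1256
  Σ(formed) = 1256 kJ
ΔH = Σ(broken) − Σ(formed) = 1392 − 1256 = +136 kJ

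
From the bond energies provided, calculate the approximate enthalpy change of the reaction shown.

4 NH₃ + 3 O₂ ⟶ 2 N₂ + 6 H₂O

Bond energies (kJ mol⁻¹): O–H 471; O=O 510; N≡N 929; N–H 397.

Bonds broken (reactants):
  N–H: 12 × 397 = 4764
  O=O: 3 × 510 = 1530
  Σ(broken) = 6294 kJ
Bonds formed (products):
  N≡N: 2 × 929 = 1858
  O–H: 12 × 471 = 5652
  Σ(formed) = 7510 kJ
ΔH = Σ(broken) − Σ(formed) = 6294 − 7510 = −1216 kJ

ΔH ≈ −1216 kJ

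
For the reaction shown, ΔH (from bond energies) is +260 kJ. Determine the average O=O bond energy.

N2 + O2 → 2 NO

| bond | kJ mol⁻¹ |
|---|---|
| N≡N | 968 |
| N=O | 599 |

Let D be the O=O bond energy.
Σ(broken) = 1×968 + 1×D = 968 + D
Σ(formed) = 2×599 = 1198
ΔH = Σ(broken) − Σ(formed) = (968 + D) − (1198) = −230 + D
Setting this equal to +260 kJ gives D = 490 kJ/mol.

D(O=O) ≈ 490 kJ/mol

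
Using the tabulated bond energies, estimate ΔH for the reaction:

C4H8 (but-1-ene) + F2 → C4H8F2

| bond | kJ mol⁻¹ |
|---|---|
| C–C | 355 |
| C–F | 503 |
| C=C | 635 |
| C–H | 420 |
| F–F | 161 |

ΔH ≈ −565 kJ

Bonds broken (reactants):
  C–C: 2 × 355 = 710
  C–H: 8 × 420 = 3360
  C=C: 1 × 635 = 635
  F–F: 1 × 161 = 161
  Σ(broken) = 4866 kJ
Bonds formed (products):
  C–C: 3 × 355 = 1065
  C–F: 2 × 503 = 1006
  C–H: 8 × 420 = 3360
  Σ(formed) = 5431 kJ
ΔH = Σ(broken) − Σ(formed) = 4866 − 5431 = −565 kJ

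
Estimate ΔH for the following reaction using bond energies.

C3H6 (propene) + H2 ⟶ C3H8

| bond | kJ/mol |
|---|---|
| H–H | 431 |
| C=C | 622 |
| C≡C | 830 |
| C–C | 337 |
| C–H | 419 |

Bonds broken (reactants):
  C–C: 1 × 337 = 337
  C–H: 6 × 419 = 2514
  C=C: 1 × 622 = 622
  H–H: 1 × 431 = 431
  Σ(broken) = 3904 kJ
Bonds formed (products):
  C–C: 2 × 337 = 674
  C–H: 8 × 419 = 3352
  Σ(formed) = 4026 kJ
ΔH = Σ(broken) − Σ(formed) = 3904 − 4026 = −122 kJ

ΔH ≈ −122 kJ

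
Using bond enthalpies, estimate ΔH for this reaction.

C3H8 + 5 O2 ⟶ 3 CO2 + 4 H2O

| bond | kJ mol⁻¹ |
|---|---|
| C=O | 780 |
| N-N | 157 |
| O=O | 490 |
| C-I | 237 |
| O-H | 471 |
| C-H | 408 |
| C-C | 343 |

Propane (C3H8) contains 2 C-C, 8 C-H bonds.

ΔH ≈ −2048 kJ

Bonds broken (reactants):
  C-C: 2 × 343 = 686
  C-H: 8 × 408 = 3264
  O=O: 5 × 490 = 2450
  Σ(broken) = 6400 kJ
Bonds formed (products):
  C=O: 6 × 780 = 4680
  O-H: 8 × 471 = 3768
  Σ(formed) = 8448 kJ
ΔH = Σ(broken) − Σ(formed) = 6400 − 8448 = −2048 kJ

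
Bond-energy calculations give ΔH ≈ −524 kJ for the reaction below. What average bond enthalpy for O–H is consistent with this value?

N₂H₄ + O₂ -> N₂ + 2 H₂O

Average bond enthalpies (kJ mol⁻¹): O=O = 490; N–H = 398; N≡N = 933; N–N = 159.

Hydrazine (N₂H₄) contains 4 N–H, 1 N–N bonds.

D(O–H) ≈ 458 kJ/mol

Let D be the O–H bond energy.
Σ(broken) = 4×398 + 1×159 + 1×490 = 2241
Σ(formed) = 1×933 + 4×D = 933 + 4D
ΔH = Σ(broken) − Σ(formed) = (2241) − (933 + 4D) = +1308 − 4D
Setting this equal to −524 kJ gives 4D = 1832, so D = 458 kJ/mol.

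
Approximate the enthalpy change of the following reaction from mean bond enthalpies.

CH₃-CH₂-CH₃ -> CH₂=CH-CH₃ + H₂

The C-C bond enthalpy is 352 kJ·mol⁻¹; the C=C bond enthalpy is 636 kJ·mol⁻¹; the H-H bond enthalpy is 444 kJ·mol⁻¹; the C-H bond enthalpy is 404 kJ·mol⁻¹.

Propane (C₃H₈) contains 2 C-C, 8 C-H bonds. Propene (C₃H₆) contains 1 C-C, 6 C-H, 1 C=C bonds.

ΔH ≈ +80 kJ

Bonds broken (reactants):
  C-C: 2 × 352 = 704
  C-H: 8 × 404 = 3232
  Σ(broken) = 3936 kJ
Bonds formed (products):
  C-C: 1 × 352 = 352
  C-H: 6 × 404 = 2424
  C=C: 1 × 636 = 636
  H-H: 1 × 444 = 444
  Σ(formed) = 3856 kJ
ΔH = Σ(broken) − Σ(formed) = 3936 − 3856 = +80 kJ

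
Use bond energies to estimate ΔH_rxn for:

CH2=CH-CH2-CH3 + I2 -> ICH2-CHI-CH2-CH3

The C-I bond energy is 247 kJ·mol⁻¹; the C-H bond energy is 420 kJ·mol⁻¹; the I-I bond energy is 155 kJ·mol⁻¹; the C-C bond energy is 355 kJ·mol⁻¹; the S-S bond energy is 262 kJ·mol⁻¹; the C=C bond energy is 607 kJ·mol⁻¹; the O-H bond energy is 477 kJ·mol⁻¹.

Bonds broken (reactants):
  C-C: 2 × 355 = 710
  C-H: 8 × 420 = 3360
  C=C: 1 × 607 = 607
  I-I: 1 × 155 = 155
  Σ(broken) = 4832 kJ
Bonds formed (products):
  C-C: 3 × 355 = 1065
  C-H: 8 × 420 = 3360
  C-I: 2 × 247 = 494
  Σ(formed) = 4919 kJ
ΔH = Σ(broken) − Σ(formed) = 4832 − 4919 = −87 kJ

ΔH ≈ −87 kJ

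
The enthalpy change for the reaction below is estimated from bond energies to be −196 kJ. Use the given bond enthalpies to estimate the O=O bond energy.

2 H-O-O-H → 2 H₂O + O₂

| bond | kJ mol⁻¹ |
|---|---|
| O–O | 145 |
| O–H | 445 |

Let D be the O=O bond energy.
Σ(broken) = 4×445 + 2×145 = 2070
Σ(formed) = 4×445 + 1×D = 1780 + D
ΔH = Σ(broken) − Σ(formed) = (2070) − (1780 + D) = +290 − D
Setting this equal to −196 kJ gives D = 486 kJ/mol.

D(O=O) ≈ 486 kJ/mol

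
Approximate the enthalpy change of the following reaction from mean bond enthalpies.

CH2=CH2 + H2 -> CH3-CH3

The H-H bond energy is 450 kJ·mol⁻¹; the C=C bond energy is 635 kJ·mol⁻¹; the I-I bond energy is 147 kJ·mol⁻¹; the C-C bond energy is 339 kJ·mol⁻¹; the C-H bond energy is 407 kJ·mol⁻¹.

ΔH ≈ −68 kJ

Bonds broken (reactants):
  C-H: 4 × 407 = 1628
  C=C: 1 × 635 = 635
  H-H: 1 × 450 = 450
  Σ(broken) = 2713 kJ
Bonds formed (products):
  C-C: 1 × 339 = 339
  C-H: 6 × 407 = 2442
  Σ(formed) = 2781 kJ
ΔH = Σ(broken) − Σ(formed) = 2713 − 2781 = −68 kJ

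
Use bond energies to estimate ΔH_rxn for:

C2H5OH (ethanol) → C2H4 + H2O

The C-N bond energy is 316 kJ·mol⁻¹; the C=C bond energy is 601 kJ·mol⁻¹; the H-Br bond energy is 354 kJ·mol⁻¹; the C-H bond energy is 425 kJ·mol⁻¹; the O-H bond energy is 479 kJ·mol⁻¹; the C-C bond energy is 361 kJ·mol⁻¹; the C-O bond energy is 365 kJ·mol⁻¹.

ΔH ≈ +71 kJ

Bonds broken (reactants):
  C-C: 1 × 361 = 361
  C-H: 5 × 425 = 2125
  C-O: 1 × 365 = 365
  O-H: 1 × 479 = 479
  Σ(broken) = 3330 kJ
Bonds formed (products):
  C-H: 4 × 425 = 1700
  C=C: 1 × 601 = 601
  O-H: 2 × 479 = 958
  Σ(formed) = 3259 kJ
ΔH = Σ(broken) − Σ(formed) = 3330 − 3259 = +71 kJ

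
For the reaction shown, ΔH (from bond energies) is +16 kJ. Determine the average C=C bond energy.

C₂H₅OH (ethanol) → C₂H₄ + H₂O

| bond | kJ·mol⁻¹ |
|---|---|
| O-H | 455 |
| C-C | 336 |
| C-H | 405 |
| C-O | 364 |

Let D be the C=C bond energy.
Σ(broken) = 1×336 + 5×405 + 1×364 + 1×455 = 3180
Σ(formed) = 4×405 + 1×D + 2×455 = 2530 + D
ΔH = Σ(broken) − Σ(formed) = (3180) − (2530 + D) = +650 − D
Setting this equal to +16 kJ gives D = 634 kJ/mol.

D(C=C) ≈ 634 kJ/mol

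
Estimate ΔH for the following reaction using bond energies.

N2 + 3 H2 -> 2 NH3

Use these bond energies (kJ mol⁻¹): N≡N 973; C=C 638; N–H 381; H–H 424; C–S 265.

Bonds broken (reactants):
  H–H: 3 × 424 = 1272
  N≡N: 1 × 973 = 973
  Σ(broken) = 2245 kJ
Bonds formed (products):
  N–H: 6 × 381 = 2286
  Σ(formed) = 2286 kJ
ΔH = Σ(broken) − Σ(formed) = 2245 − 2286 = −41 kJ

ΔH ≈ −41 kJ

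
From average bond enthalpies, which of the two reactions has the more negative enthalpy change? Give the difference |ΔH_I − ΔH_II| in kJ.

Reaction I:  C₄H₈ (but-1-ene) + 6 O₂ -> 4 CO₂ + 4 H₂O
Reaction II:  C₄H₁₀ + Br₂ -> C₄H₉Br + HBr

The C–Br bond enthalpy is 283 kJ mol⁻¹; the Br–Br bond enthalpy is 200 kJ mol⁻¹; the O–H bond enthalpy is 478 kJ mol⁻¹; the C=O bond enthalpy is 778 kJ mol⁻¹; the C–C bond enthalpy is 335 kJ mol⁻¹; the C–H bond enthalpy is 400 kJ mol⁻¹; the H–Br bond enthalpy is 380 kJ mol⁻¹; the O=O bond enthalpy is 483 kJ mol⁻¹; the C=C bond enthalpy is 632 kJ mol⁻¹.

Reaction I:
  Bonds broken (reactants):
    C–C: 2 × 335 = 670
    C–H: 8 × 400 = 3200
    C=C: 1 × 632 = 632
    O=O: 6 × 483 = 2898
    Σ(broken) = 7400 kJ
  Bonds formed (products):
    C=O: 8 × 778 = 6224
    O–H: 8 × 478 = 3824
    Σ(formed) = 10048 kJ
  ΔH_I = 7400 − 10048 = −2648 kJ
Reaction II:
  Bonds broken (reactants):
    Br–Br: 1 × 200 = 200
    C–C: 3 × 335 = 1005
    C–H: 10 × 400 = 4000
    Σ(broken) = 5205 kJ
  Bonds formed (products):
    C–Br: 1 × 283 = 283
    C–C: 3 × 335 = 1005
    C–H: 9 × 400 = 3600
    H–Br: 1 × 380 = 380
    Σ(formed) = 5268 kJ
  ΔH_II = 5205 − 5268 = −63 kJ
ΔH_I − ΔH_II = −2585 kJ, so reaction I has the more negative ΔH; |ΔH_I − ΔH_II| = 2585 kJ.

Reaction I, by 2585 kJ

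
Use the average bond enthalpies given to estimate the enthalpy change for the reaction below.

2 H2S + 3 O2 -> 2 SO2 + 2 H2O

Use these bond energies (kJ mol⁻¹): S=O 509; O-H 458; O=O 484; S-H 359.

Bonds broken (reactants):
  O=O: 3 × 484 = 1452
  S-H: 4 × 359 = 1436
  Σ(broken) = 2888 kJ
Bonds formed (products):
  O-H: 4 × 458 = 1832
  S=O: 4 × 509 = 2036
  Σ(formed) = 3868 kJ
ΔH = Σ(broken) − Σ(formed) = 2888 − 3868 = −980 kJ

ΔH ≈ −980 kJ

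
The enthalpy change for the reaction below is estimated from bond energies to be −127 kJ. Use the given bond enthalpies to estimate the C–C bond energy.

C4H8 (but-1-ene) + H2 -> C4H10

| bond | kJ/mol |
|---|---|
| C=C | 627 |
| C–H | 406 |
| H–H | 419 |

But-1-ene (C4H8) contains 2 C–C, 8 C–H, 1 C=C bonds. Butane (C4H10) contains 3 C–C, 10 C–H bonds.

D(C–C) ≈ 361 kJ/mol

Let D be the C–C bond energy.
Σ(broken) = 2×D + 8×406 + 1×627 + 1×419 = 4294 + 2D
Σ(formed) = 3×D + 10×406 = 4060 + 3D
ΔH = Σ(broken) − Σ(formed) = (4294 + 2D) − (4060 + 3D) = +234 − D
Setting this equal to −127 kJ gives D = 361 kJ/mol.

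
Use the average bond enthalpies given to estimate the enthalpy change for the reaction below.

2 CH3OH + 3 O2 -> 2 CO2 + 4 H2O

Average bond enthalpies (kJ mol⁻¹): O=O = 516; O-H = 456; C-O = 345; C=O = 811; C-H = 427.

Bonds broken (reactants):
  C-H: 6 × 427 = 2562
  C-O: 2 × 345 = 690
  O-H: 2 × 456 = 912
  O=O: 3 × 516 = 1548
  Σ(broken) = 5712 kJ
Bonds formed (products):
  C=O: 4 × 811 = 3244
  O-H: 8 × 456 = 3648
  Σ(formed) = 6892 kJ
ΔH = Σ(broken) − Σ(formed) = 5712 − 6892 = −1180 kJ

ΔH ≈ −1180 kJ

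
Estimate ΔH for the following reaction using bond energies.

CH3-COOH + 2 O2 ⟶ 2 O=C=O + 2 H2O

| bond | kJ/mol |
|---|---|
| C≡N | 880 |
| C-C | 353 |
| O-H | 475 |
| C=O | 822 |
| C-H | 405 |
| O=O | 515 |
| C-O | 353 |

ΔH ≈ −940 kJ

Bonds broken (reactants):
  C-C: 1 × 353 = 353
  C-H: 3 × 405 = 1215
  C-O: 1 × 353 = 353
  C=O: 1 × 822 = 822
  O-H: 1 × 475 = 475
  O=O: 2 × 515 = 1030
  Σ(broken) = 4248 kJ
Bonds formed (products):
  C=O: 4 × 822 = 3288
  O-H: 4 × 475 = 1900
  Σ(formed) = 5188 kJ
ΔH = Σ(broken) − Σ(formed) = 4248 − 5188 = −940 kJ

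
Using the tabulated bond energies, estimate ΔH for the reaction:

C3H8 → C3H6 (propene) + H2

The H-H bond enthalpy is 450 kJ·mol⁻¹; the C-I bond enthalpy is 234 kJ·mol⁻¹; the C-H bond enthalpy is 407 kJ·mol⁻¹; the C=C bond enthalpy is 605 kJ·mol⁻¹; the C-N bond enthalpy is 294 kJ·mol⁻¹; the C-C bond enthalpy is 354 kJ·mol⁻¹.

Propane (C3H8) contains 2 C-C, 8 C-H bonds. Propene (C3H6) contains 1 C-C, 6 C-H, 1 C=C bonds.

Bonds broken (reactants):
  C-C: 2 × 354 = 708
  C-H: 8 × 407 = 3256
  Σ(broken) = 3964 kJ
Bonds formed (products):
  C-C: 1 × 354 = 354
  C-H: 6 × 407 = 2442
  C=C: 1 × 605 = 605
  H-H: 1 × 450 = 450
  Σ(formed) = 3851 kJ
ΔH = Σ(broken) − Σ(formed) = 3964 − 3851 = +113 kJ

ΔH ≈ +113 kJ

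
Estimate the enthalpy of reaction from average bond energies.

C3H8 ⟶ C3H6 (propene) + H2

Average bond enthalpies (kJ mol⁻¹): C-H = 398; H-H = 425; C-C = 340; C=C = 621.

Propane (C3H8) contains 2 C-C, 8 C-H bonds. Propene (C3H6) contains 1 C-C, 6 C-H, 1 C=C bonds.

Bonds broken (reactants):
  C-C: 2 × 340 = 680
  C-H: 8 × 398 = 3184
  Σ(broken) = 3864 kJ
Bonds formed (products):
  C-C: 1 × 340 = 340
  C-H: 6 × 398 = 2388
  C=C: 1 × 621 = 621
  H-H: 1 × 425 = 425
  Σ(formed) = 3774 kJ
ΔH = Σ(broken) − Σ(formed) = 3864 − 3774 = +90 kJ

ΔH ≈ +90 kJ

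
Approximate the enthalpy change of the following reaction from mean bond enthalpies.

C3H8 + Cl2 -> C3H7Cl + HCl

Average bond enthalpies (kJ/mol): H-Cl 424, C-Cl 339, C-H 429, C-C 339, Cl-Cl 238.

ΔH ≈ −96 kJ

Bonds broken (reactants):
  C-C: 2 × 339 = 678
  C-H: 8 × 429 = 3432
  Cl-Cl: 1 × 238 = 238
  Σ(broken) = 4348 kJ
Bonds formed (products):
  C-C: 2 × 339 = 678
  C-Cl: 1 × 339 = 339
  C-H: 7 × 429 = 3003
  H-Cl: 1 × 424 = 424
  Σ(formed) = 4444 kJ
ΔH = Σ(broken) − Σ(formed) = 4348 − 4444 = −96 kJ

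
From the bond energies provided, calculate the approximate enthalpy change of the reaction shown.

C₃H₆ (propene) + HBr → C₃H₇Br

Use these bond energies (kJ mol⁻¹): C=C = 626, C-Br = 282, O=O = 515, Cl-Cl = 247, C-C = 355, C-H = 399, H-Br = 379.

Bonds broken (reactants):
  C-C: 1 × 355 = 355
  C-H: 6 × 399 = 2394
  C=C: 1 × 626 = 626
  H-Br: 1 × 379 = 379
  Σ(broken) = 3754 kJ
Bonds formed (products):
  C-Br: 1 × 282 = 282
  C-C: 2 × 355 = 710
  C-H: 7 × 399 = 2793
  Σ(formed) = 3785 kJ
ΔH = Σ(broken) − Σ(formed) = 3754 − 3785 = −31 kJ

ΔH ≈ −31 kJ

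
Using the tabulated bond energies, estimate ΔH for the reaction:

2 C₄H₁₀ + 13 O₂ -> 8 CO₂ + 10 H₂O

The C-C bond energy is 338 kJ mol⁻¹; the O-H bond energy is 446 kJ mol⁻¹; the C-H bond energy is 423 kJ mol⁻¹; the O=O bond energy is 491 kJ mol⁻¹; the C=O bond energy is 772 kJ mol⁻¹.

Bonds broken (reactants):
  C-C: 6 × 338 = 2028
  C-H: 20 × 423 = 8460
  O=O: 13 × 491 = 6383
  Σ(broken) = 16871 kJ
Bonds formed (products):
  C=O: 16 × 772 = 12352
  O-H: 20 × 446 = 8920
  Σ(formed) = 21272 kJ
ΔH = Σ(broken) − Σ(formed) = 16871 − 21272 = −4401 kJ

ΔH ≈ −4401 kJ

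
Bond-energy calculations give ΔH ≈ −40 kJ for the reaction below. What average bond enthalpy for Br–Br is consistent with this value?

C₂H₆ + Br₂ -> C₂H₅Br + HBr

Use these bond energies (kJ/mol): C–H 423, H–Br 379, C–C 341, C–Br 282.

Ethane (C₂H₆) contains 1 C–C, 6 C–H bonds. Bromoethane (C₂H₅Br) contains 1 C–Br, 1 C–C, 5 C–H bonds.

D(Br–Br) ≈ 198 kJ/mol

Let D be the Br–Br bond energy.
Σ(broken) = 1×D + 1×341 + 6×423 = 2879 + D
Σ(formed) = 1×282 + 1×341 + 5×423 + 1×379 = 3117
ΔH = Σ(broken) − Σ(formed) = (2879 + D) − (3117) = −238 + D
Setting this equal to −40 kJ gives D = 198 kJ/mol.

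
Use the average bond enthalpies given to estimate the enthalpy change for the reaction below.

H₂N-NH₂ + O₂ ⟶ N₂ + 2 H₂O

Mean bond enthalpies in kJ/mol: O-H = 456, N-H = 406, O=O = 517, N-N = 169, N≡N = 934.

ΔH ≈ −448 kJ

Bonds broken (reactants):
  N-H: 4 × 406 = 1624
  N-N: 1 × 169 = 169
  O=O: 1 × 517 = 517
  Σ(broken) = 2310 kJ
Bonds formed (products):
  N≡N: 1 × 934 = 934
  O-H: 4 × 456 = 1824
  Σ(formed) = 2758 kJ
ΔH = Σ(broken) − Σ(formed) = 2310 − 2758 = −448 kJ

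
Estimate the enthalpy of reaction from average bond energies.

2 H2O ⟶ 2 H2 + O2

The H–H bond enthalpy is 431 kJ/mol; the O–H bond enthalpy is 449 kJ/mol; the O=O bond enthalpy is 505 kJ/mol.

ΔH ≈ +429 kJ

Bonds broken (reactants):
  O–H: 4 × 449 = 1796
  Σ(broken) = 1796 kJ
Bonds formed (products):
  H–H: 2 × 431 = 862
  O=O: 1 × 505 = 505
  Σ(formed) = 1367 kJ
ΔH = Σ(broken) − Σ(formed) = 1796 − 1367 = +429 kJ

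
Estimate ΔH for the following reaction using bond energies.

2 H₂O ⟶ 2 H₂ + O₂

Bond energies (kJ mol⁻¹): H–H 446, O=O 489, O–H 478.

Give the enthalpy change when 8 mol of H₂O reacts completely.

Bonds broken (reactants):
  O–H: 4 × 478 = 1912
  Σ(broken) = 1912 kJ
Bonds formed (products):
  H–H: 2 × 446 = 892
  O=O: 1 × 489 = 489
  Σ(formed) = 1381 kJ
ΔH = Σ(broken) − Σ(formed) = 1912 − 1381 = +531 kJ
For 4× the reaction as written: 4 × (+531) = +2124 kJ

ΔH = +2124 kJ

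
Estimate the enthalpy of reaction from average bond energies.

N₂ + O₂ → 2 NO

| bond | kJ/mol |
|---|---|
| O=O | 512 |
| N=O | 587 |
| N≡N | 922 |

ΔH ≈ +260 kJ

Bonds broken (reactants):
  N≡N: 1 × 922 = 922
  O=O: 1 × 512 = 512
  Σ(broken) = 1434 kJ
Bonds formed (products):
  N=O: 2 × 587 = 1174
  Σ(formed) = 1174 kJ
ΔH = Σ(broken) − Σ(formed) = 1434 − 1174 = +260 kJ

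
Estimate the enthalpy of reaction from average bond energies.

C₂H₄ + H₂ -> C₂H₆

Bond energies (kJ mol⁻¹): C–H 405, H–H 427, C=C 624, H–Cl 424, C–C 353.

ΔH ≈ −112 kJ

Bonds broken (reactants):
  C–H: 4 × 405 = 1620
  C=C: 1 × 624 = 624
  H–H: 1 × 427 = 427
  Σ(broken) = 2671 kJ
Bonds formed (products):
  C–C: 1 × 353 = 353
  C–H: 6 × 405 = 2430
  Σ(formed) = 2783 kJ
ΔH = Σ(broken) − Σ(formed) = 2671 − 2783 = −112 kJ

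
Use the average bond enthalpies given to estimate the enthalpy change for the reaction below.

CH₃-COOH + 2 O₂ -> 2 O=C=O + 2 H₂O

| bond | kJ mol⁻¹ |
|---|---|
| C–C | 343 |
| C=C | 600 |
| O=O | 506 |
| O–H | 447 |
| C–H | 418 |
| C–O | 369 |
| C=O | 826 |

ΔH ≈ −841 kJ

Bonds broken (reactants):
  C–C: 1 × 343 = 343
  C–H: 3 × 418 = 1254
  C–O: 1 × 369 = 369
  C=O: 1 × 826 = 826
  O–H: 1 × 447 = 447
  O=O: 2 × 506 = 1012
  Σ(broken) = 4251 kJ
Bonds formed (products):
  C=O: 4 × 826 = 3304
  O–H: 4 × 447 = 1788
  Σ(formed) = 5092 kJ
ΔH = Σ(broken) − Σ(formed) = 4251 − 5092 = −841 kJ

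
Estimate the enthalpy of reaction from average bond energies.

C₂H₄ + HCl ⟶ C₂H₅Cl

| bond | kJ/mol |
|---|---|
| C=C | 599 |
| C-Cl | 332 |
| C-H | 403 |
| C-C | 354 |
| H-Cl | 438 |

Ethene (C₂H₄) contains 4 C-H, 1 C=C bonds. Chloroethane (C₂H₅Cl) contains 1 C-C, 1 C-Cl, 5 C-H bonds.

ΔH ≈ −52 kJ

Bonds broken (reactants):
  C-H: 4 × 403 = 1612
  C=C: 1 × 599 = 599
  H-Cl: 1 × 438 = 438
  Σ(broken) = 2649 kJ
Bonds formed (products):
  C-C: 1 × 354 = 354
  C-Cl: 1 × 332 = 332
  C-H: 5 × 403 = 2015
  Σ(formed) = 2701 kJ
ΔH = Σ(broken) − Σ(formed) = 2649 − 2701 = −52 kJ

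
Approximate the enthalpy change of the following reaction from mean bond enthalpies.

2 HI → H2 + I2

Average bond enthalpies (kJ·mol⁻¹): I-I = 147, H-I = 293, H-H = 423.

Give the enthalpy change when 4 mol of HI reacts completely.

Bonds broken (reactants):
  H-I: 2 × 293 = 586
  Σ(broken) = 586 kJ
Bonds formed (products):
  H-H: 1 × 423 = 423
  I-I: 1 × 147 = 147
  Σ(formed) = 570 kJ
ΔH = Σ(broken) − Σ(formed) = 586 − 570 = +16 kJ
For 2× the reaction as written: 2 × (+16) = +32 kJ

ΔH = +32 kJ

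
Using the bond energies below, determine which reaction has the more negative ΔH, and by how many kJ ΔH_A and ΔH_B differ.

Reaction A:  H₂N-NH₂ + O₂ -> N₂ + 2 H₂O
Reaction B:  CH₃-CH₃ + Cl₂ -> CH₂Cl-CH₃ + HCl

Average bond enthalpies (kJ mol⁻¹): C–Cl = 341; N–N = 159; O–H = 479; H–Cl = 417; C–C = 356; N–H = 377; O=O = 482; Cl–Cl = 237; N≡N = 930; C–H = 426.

Reaction A, by 602 kJ

Reaction A:
  Bonds broken (reactants):
    N–H: 4 × 377 = 1508
    N–N: 1 × 159 = 159
    O=O: 1 × 482 = 482
    Σ(broken) = 2149 kJ
  Bonds formed (products):
    N≡N: 1 × 930 = 930
    O–H: 4 × 479 = 1916
    Σ(formed) = 2846 kJ
  ΔH_A = 2149 − 2846 = −697 kJ
Reaction B:
  Bonds broken (reactants):
    C–C: 1 × 356 = 356
    C–H: 6 × 426 = 2556
    Cl–Cl: 1 × 237 = 237
    Σ(broken) = 3149 kJ
  Bonds formed (products):
    C–C: 1 × 356 = 356
    C–Cl: 1 × 341 = 341
    C–H: 5 × 426 = 2130
    H–Cl: 1 × 417 = 417
    Σ(formed) = 3244 kJ
  ΔH_B = 3149 − 3244 = −95 kJ
ΔH_A − ΔH_B = −602 kJ, so reaction A has the more negative ΔH; |ΔH_A − ΔH_B| = 602 kJ.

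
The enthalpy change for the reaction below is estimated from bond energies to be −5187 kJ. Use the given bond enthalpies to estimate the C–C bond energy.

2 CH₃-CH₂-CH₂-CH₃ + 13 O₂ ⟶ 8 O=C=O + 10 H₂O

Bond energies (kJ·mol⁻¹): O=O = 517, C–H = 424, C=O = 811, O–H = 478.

Let D be the C–C bond energy.
Σ(broken) = 6×D + 20×424 + 13×517 = 15201 + 6D
Σ(formed) = 16×811 + 20×478 = 22536
ΔH = Σ(broken) − Σ(formed) = (15201 + 6D) − (22536) = −7335 + 6D
Setting this equal to −5187 kJ gives 6D = 2148, so D = 358 kJ/mol.

D(C–C) ≈ 358 kJ/mol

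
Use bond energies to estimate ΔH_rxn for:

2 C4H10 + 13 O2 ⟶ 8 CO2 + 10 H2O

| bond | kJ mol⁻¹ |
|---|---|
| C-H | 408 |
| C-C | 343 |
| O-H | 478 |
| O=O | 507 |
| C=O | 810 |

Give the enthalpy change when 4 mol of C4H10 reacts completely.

ΔH = −11422 kJ

Bonds broken (reactants):
  C-C: 6 × 343 = 2058
  C-H: 20 × 408 = 8160
  O=O: 13 × 507 = 6591
  Σ(broken) = 16809 kJ
Bonds formed (products):
  C=O: 16 × 810 = 12960
  O-H: 20 × 478 = 9560
  Σ(formed) = 22520 kJ
ΔH = Σ(broken) − Σ(formed) = 16809 − 22520 = −5711 kJ
For 2× the reaction as written: 2 × (−5711) = −11422 kJ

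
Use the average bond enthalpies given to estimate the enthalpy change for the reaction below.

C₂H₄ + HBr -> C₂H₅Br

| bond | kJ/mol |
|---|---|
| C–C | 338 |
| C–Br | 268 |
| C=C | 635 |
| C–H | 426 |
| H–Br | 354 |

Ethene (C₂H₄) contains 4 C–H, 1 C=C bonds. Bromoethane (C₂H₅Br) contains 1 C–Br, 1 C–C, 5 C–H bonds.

ΔH ≈ −43 kJ

Bonds broken (reactants):
  C–H: 4 × 426 = 1704
  C=C: 1 × 635 = 635
  H–Br: 1 × 354 = 354
  Σ(broken) = 2693 kJ
Bonds formed (products):
  C–Br: 1 × 268 = 268
  C–C: 1 × 338 = 338
  C–H: 5 × 426 = 2130
  Σ(formed) = 2736 kJ
ΔH = Σ(broken) − Σ(formed) = 2693 − 2736 = −43 kJ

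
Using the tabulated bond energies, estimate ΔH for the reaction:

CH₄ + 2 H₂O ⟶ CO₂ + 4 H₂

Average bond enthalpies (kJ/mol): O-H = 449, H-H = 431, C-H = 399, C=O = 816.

ΔH ≈ +36 kJ

Bonds broken (reactants):
  C-H: 4 × 399 = 1596
  O-H: 4 × 449 = 1796
  Σ(broken) = 3392 kJ
Bonds formed (products):
  C=O: 2 × 816 = 1632
  H-H: 4 × 431 = 1724
  Σ(formed) = 3356 kJ
ΔH = Σ(broken) − Σ(formed) = 3392 − 3356 = +36 kJ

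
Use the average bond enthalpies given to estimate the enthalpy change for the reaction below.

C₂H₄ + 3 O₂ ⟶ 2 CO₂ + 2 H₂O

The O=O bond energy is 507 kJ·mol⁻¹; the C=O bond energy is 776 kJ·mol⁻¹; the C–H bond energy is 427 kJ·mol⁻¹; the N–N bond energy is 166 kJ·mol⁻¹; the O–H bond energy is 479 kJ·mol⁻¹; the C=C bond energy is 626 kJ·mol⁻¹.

ΔH ≈ −1165 kJ

Bonds broken (reactants):
  C–H: 4 × 427 = 1708
  C=C: 1 × 626 = 626
  O=O: 3 × 507 = 1521
  Σ(broken) = 3855 kJ
Bonds formed (products):
  C=O: 4 × 776 = 3104
  O–H: 4 × 479 = 1916
  Σ(formed) = 5020 kJ
ΔH = Σ(broken) − Σ(formed) = 3855 − 5020 = −1165 kJ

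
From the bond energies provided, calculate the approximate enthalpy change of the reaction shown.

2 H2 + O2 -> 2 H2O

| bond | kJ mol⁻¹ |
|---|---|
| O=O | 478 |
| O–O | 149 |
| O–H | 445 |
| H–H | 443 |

Bonds broken (reactants):
  H–H: 2 × 443 = 886
  O=O: 1 × 478 = 478
  Σ(broken) = 1364 kJ
Bonds formed (products):
  O–H: 4 × 445 = 1780
  Σ(formed) = 1780 kJ
ΔH = Σ(broken) − Σ(formed) = 1364 − 1780 = −416 kJ

ΔH ≈ −416 kJ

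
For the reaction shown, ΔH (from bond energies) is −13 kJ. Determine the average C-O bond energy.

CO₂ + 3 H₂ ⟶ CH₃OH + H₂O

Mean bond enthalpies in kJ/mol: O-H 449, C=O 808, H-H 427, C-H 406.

D(C-O) ≈ 345 kJ/mol

Let D be the C-O bond energy.
Σ(broken) = 2×808 + 3×427 = 2897
Σ(formed) = 3×406 + 1×D + 3×449 = 2565 + D
ΔH = Σ(broken) − Σ(formed) = (2897) − (2565 + D) = +332 − D
Setting this equal to −13 kJ gives D = 345 kJ/mol.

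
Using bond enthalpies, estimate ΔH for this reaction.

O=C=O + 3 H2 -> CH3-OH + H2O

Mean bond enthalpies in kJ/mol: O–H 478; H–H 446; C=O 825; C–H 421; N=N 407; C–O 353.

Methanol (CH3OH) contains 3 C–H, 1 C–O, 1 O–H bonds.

ΔH ≈ −62 kJ

Bonds broken (reactants):
  C=O: 2 × 825 = 1650
  H–H: 3 × 446 = 1338
  Σ(broken) = 2988 kJ
Bonds formed (products):
  C–H: 3 × 421 = 1263
  C–O: 1 × 353 = 353
  O–H: 3 × 478 = 1434
  Σ(formed) = 3050 kJ
ΔH = Σ(broken) − Σ(formed) = 2988 − 3050 = −62 kJ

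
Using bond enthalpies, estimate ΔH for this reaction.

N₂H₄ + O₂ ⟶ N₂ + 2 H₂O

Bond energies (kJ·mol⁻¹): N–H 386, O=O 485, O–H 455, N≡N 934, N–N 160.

Bonds broken (reactants):
  N–H: 4 × 386 = 1544
  N–N: 1 × 160 = 160
  O=O: 1 × 485 = 485
  Σ(broken) = 2189 kJ
Bonds formed (products):
  N≡N: 1 × 934 = 934
  O–H: 4 × 455 = 1820
  Σ(formed) = 2754 kJ
ΔH = Σ(broken) − Σ(formed) = 2189 − 2754 = −565 kJ

ΔH ≈ −565 kJ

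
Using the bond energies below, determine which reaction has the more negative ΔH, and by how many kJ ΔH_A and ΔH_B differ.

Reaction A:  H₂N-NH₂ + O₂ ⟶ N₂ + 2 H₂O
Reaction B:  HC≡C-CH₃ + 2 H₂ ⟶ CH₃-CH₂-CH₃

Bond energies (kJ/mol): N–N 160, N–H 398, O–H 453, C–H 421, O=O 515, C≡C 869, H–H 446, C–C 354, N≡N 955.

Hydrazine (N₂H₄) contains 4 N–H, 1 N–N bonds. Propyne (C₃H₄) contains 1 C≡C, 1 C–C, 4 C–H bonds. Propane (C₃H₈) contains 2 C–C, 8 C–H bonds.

Reaction A, by 223 kJ

Reaction A:
  Bonds broken (reactants):
    N–H: 4 × 398 = 1592
    N–N: 1 × 160 = 160
    O=O: 1 × 515 = 515
    Σ(broken) = 2267 kJ
  Bonds formed (products):
    N≡N: 1 × 955 = 955
    O–H: 4 × 453 = 1812
    Σ(formed) = 2767 kJ
  ΔH_A = 2267 − 2767 = −500 kJ
Reaction B:
  Bonds broken (reactants):
    C≡C: 1 × 869 = 869
    C–C: 1 × 354 = 354
    C–H: 4 × 421 = 1684
    H–H: 2 × 446 = 892
    Σ(broken) = 3799 kJ
  Bonds formed (products):
    C–C: 2 × 354 = 708
    C–H: 8 × 421 = 3368
    Σ(formed) = 4076 kJ
  ΔH_B = 3799 − 4076 = −277 kJ
ΔH_A − ΔH_B = −223 kJ, so reaction A has the more negative ΔH; |ΔH_A − ΔH_B| = 223 kJ.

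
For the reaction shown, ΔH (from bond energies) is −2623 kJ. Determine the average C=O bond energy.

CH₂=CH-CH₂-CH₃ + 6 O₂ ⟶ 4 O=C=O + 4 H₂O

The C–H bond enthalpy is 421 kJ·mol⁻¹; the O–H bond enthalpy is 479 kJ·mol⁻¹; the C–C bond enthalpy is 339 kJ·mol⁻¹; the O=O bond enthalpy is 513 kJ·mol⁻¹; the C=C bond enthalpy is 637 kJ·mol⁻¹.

D(C=O) ≈ 819 kJ/mol

Let D be the C=O bond energy.
Σ(broken) = 2×339 + 8×421 + 1×637 + 6×513 = 7761
Σ(formed) = 8×D + 8×479 = 3832 + 8D
ΔH = Σ(broken) − Σ(formed) = (7761) − (3832 + 8D) = +3929 − 8D
Setting this equal to −2623 kJ gives 8D = 6552, so D = 819 kJ/mol.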